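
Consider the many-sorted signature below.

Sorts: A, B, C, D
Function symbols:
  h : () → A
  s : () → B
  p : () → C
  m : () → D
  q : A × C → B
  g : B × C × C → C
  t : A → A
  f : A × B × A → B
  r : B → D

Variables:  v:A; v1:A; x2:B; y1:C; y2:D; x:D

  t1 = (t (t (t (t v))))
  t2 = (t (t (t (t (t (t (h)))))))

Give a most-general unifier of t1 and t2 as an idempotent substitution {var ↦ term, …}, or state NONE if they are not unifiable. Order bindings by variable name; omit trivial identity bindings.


{v ↦ (t (t (h)))}


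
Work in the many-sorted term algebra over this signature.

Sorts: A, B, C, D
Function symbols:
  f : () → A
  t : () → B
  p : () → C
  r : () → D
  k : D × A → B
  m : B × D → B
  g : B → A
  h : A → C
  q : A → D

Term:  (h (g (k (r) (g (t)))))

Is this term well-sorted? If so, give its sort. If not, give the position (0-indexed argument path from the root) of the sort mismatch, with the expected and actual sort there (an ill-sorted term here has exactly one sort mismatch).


well-sorted; sort = C

      (r) : D
        (t) : B
      (g (t)) : A
    (k (r) (g (t))) : B
  (g (k (r) (g (t)))) : A
(h (g (k (r) (g (t))))) : C


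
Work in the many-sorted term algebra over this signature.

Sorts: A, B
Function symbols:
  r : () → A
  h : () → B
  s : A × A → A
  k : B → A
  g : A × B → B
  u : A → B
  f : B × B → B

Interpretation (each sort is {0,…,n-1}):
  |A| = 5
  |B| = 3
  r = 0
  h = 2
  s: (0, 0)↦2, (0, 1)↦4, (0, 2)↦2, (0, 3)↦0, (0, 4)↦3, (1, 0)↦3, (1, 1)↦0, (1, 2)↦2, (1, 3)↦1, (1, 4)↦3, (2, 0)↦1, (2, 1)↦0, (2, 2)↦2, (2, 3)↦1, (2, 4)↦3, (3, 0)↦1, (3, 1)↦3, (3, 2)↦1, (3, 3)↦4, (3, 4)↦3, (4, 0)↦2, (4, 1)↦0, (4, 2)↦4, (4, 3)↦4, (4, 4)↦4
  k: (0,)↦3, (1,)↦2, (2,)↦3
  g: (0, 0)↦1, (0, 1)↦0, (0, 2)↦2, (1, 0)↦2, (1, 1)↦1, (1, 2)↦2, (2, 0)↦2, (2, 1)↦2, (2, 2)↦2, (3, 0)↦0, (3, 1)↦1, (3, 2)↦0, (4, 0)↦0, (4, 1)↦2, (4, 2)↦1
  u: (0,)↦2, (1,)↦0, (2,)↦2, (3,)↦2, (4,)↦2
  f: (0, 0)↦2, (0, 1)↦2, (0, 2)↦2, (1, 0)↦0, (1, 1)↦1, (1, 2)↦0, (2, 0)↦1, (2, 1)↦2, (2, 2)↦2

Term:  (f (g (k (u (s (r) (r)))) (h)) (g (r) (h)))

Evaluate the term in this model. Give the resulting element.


value = 2

  r = 0
  r = 0
  (s (r) (r)) = s(0, 0) = 2
  (u (s (r) (r))) = u(2,) = 2
  (k (u (s (r) (r)))) = k(2,) = 3
  h = 2
  (g (k (u (s (r) (r)))) (h)) = g(3, 2) = 0
  r = 0
  h = 2
  (g (r) (h)) = g(0, 2) = 2
  (f (g (k (u (s (r) (r)))) (h)) (g (r) (h))) = f(0, 2) = 2


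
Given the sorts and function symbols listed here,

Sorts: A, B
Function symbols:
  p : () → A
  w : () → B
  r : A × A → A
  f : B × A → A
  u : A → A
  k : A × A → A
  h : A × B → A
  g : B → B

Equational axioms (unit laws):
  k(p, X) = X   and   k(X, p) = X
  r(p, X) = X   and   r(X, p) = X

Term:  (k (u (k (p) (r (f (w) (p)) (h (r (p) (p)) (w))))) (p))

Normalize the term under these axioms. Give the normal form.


normal form = (u (r (f (w) (p)) (h (p) (w))))

1. (k (u (k (p) (r (f (w) (p)) (h (r (p) (p)) (w))))) (p))  →  (u (k (p) (r (f (w) (p)) (h (r (p) (p)) (w)))))
2. (u (k (p) (r (f (w) (p)) (h (r (p) (p)) (w)))))  →  (u (r (f (w) (p)) (h (r (p) (p)) (w))))
3. (u (r (f (w) (p)) (h (r (p) (p)) (w))))  →  (u (r (f (w) (p)) (h (p) (w))))


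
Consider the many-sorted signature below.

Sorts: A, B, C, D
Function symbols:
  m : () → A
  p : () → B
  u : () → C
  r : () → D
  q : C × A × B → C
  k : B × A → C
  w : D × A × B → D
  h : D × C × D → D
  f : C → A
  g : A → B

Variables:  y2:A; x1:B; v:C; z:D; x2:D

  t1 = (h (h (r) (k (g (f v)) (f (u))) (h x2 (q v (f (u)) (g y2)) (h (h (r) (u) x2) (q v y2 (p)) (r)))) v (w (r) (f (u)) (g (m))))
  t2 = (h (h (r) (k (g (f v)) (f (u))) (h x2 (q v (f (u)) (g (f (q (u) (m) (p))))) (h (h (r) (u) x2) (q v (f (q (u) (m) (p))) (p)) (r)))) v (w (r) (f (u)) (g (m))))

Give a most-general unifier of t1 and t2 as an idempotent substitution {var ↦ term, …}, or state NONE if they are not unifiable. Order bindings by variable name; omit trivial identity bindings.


{y2 ↦ (f (q (u) (m) (p)))}


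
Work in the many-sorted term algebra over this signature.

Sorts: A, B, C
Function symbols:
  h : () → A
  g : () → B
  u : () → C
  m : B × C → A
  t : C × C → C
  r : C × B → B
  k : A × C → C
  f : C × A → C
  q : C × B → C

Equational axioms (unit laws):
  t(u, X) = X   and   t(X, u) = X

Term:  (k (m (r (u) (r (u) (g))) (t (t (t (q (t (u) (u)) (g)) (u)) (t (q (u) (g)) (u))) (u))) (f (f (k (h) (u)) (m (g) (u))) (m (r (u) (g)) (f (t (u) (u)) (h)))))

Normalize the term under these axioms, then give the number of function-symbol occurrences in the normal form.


size = 29

1. (k (m (r (u) (r (u) (g))) (t (t (t (q (t (u) (u)) (g)) (u)) (t (q (u) (g)) (u))) (u))) (f (f (k (h) (u)) (m (g) (u))) (m (r (u) (g)) (f (t (u) (u)) (h)))))  →  (k (m (r (u) (r (u) (g))) (t (t (q (t (u) (u)) (g)) (u)) (t (q (u) (g)) (u)))) (f (f (k (h) (u)) (m (g) (u))) (m (r (u) (g)) (f (t (u) (u)) (h)))))
2. (k (m (r (u) (r (u) (g))) (t (t (q (t (u) (u)) (g)) (u)) (t (q (u) (g)) (u)))) (f (f (k (h) (u)) (m (g) (u))) (m (r (u) (g)) (f (t (u) (u)) (h)))))  →  (k (m (r (u) (r (u) (g))) (t (q (t (u) (u)) (g)) (t (q (u) (g)) (u)))) (f (f (k (h) (u)) (m (g) (u))) (m (r (u) (g)) (f (t (u) (u)) (h)))))
3. (k (m (r (u) (r (u) (g))) (t (q (t (u) (u)) (g)) (t (q (u) (g)) (u)))) (f (f (k (h) (u)) (m (g) (u))) (m (r (u) (g)) (f (t (u) (u)) (h)))))  →  (k (m (r (u) (r (u) (g))) (t (q (u) (g)) (t (q (u) (g)) (u)))) (f (f (k (h) (u)) (m (g) (u))) (m (r (u) (g)) (f (t (u) (u)) (h)))))
4. (k (m (r (u) (r (u) (g))) (t (q (u) (g)) (t (q (u) (g)) (u)))) (f (f (k (h) (u)) (m (g) (u))) (m (r (u) (g)) (f (t (u) (u)) (h)))))  →  (k (m (r (u) (r (u) (g))) (t (q (u) (g)) (q (u) (g)))) (f (f (k (h) (u)) (m (g) (u))) (m (r (u) (g)) (f (t (u) (u)) (h)))))
5. (k (m (r (u) (r (u) (g))) (t (q (u) (g)) (q (u) (g)))) (f (f (k (h) (u)) (m (g) (u))) (m (r (u) (g)) (f (t (u) (u)) (h)))))  →  (k (m (r (u) (r (u) (g))) (t (q (u) (g)) (q (u) (g)))) (f (f (k (h) (u)) (m (g) (u))) (m (r (u) (g)) (f (u) (h)))))
normal form: (k (m (r (u) (r (u) (g))) (t (q (u) (g)) (q (u) (g)))) (f (f (k (h) (u)) (m (g) (u))) (m (r (u) (g)) (f (u) (h)))))


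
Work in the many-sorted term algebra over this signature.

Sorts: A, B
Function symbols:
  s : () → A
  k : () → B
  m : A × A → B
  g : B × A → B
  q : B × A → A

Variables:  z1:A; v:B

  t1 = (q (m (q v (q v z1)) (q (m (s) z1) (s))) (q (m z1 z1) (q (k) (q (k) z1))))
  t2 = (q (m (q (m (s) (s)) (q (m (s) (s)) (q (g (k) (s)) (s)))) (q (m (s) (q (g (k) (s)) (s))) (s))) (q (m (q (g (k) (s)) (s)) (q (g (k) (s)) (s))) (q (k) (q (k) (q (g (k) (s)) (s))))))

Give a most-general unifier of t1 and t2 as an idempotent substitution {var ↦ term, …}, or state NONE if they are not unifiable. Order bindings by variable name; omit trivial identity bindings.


{v ↦ (m (s) (s)), z1 ↦ (q (g (k) (s)) (s))}


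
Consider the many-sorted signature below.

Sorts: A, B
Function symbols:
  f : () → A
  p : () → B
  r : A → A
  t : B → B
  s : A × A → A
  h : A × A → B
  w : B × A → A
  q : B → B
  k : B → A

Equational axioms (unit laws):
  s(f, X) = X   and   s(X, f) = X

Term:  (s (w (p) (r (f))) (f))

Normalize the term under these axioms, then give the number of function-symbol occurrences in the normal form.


size = 4

1. (s (w (p) (r (f))) (f))  →  (w (p) (r (f)))
normal form: (w (p) (r (f)))


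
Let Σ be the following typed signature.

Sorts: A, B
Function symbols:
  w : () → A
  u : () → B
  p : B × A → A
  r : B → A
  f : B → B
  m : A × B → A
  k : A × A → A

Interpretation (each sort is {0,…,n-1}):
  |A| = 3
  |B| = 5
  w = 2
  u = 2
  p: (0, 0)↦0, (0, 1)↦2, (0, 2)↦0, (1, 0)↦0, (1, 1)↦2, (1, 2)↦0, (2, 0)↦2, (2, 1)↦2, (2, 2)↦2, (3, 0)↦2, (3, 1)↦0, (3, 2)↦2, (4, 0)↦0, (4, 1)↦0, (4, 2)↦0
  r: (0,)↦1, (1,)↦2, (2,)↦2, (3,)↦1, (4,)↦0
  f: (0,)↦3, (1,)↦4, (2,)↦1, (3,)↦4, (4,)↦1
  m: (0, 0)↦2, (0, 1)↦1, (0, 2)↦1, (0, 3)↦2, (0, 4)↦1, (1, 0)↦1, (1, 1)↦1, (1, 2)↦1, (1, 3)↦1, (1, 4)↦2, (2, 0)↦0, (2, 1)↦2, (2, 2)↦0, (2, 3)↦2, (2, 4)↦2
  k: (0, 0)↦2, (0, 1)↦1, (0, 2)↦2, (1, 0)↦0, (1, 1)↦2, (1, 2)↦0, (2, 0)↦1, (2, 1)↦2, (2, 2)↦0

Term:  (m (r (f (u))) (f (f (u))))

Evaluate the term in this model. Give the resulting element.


value = 2

  u = 2
  (f (u)) = f(2,) = 1
  (r (f (u))) = r(1,) = 2
  u = 2
  (f (u)) = f(2,) = 1
  (f (f (u))) = f(1,) = 4
  (m (r (f (u))) (f (f (u)))) = m(2, 4) = 2


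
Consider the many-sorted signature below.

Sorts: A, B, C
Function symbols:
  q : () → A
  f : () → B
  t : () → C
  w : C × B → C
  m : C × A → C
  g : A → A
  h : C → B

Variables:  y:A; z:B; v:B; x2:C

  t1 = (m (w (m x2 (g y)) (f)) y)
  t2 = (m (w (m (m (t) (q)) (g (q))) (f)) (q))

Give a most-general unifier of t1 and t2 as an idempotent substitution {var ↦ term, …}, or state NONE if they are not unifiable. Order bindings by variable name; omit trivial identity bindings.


{x2 ↦ (m (t) (q)), y ↦ (q)}


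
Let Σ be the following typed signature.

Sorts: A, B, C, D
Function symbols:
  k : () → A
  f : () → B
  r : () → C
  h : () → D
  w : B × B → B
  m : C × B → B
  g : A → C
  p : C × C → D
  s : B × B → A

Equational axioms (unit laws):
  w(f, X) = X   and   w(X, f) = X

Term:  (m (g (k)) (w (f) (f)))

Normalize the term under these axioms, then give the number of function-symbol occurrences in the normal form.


size = 4

1. (m (g (k)) (w (f) (f)))  →  (m (g (k)) (f))
normal form: (m (g (k)) (f))


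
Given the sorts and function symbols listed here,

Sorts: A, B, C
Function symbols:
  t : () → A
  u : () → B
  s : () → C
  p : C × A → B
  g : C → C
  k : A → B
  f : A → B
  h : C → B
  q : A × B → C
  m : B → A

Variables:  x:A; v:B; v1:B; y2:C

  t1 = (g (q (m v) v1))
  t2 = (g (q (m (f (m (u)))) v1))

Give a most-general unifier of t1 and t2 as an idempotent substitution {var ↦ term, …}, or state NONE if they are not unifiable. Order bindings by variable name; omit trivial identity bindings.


{v ↦ (f (m (u)))}


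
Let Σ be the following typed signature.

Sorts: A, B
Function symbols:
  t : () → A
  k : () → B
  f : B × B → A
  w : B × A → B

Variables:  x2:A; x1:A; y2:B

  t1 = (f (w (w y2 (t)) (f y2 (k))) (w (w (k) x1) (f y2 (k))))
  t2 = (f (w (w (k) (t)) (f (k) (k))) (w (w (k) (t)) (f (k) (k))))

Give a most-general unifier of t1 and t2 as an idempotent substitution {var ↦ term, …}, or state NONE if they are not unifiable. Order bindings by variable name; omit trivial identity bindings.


{x1 ↦ (t), y2 ↦ (k)}


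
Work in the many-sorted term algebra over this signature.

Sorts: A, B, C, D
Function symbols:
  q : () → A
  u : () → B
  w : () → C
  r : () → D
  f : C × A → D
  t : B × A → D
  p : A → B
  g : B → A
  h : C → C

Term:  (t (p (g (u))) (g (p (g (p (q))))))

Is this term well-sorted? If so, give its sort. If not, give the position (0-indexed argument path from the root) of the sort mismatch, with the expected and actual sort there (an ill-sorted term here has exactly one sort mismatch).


well-sorted; sort = D

      (u) : B
    (g (u)) : A
  (p (g (u))) : B
          (q) : A
        (p (q)) : B
      (g (p (q))) : A
    (p (g (p (q)))) : B
  (g (p (g (p (q))))) : A
(t (p (g (u))) (g (p (g (p (q)))))) : D


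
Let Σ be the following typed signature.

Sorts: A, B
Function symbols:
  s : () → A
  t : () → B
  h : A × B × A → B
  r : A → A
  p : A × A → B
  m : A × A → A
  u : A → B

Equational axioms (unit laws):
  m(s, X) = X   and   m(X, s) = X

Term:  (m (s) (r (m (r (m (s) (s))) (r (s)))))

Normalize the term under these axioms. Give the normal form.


1. (m (s) (r (m (r (m (s) (s))) (r (s)))))  →  (r (m (r (m (s) (s))) (r (s))))
2. (r (m (r (m (s) (s))) (r (s))))  →  (r (m (r (s)) (r (s))))

normal form = (r (m (r (s)) (r (s))))


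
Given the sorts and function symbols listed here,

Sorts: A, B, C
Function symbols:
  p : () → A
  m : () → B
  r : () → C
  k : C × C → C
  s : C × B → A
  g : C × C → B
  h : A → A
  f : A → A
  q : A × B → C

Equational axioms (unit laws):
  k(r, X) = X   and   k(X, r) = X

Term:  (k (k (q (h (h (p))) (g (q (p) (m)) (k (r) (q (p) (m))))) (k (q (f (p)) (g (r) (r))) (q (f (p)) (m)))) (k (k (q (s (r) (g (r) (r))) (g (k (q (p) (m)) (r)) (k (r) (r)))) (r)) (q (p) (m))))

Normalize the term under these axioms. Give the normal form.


1. (k (k (q (h (h (p))) (g (q (p) (m)) (k (r) (q (p) (m))))) (k (q (f (p)) (g (r) (r))) (q (f (p)) (m)))) (k (k (q (s (r) (g (r) (r))) (g (k (q (p) (m)) (r)) (k (r) (r)))) (r)) (q (p) (m))))  →  (k (k (q (h (h (p))) (g (q (p) (m)) (q (p) (m)))) (k (q (f (p)) (g (r) (r))) (q (f (p)) (m)))) (k (k (q (s (r) (g (r) (r))) (g (k (q (p) (m)) (r)) (k (r) (r)))) (r)) (q (p) (m))))
2. (k (k (q (h (h (p))) (g (q (p) (m)) (q (p) (m)))) (k (q (f (p)) (g (r) (r))) (q (f (p)) (m)))) (k (k (q (s (r) (g (r) (r))) (g (k (q (p) (m)) (r)) (k (r) (r)))) (r)) (q (p) (m))))  →  (k (k (q (h (h (p))) (g (q (p) (m)) (q (p) (m)))) (k (q (f (p)) (g (r) (r))) (q (f (p)) (m)))) (k (q (s (r) (g (r) (r))) (g (k (q (p) (m)) (r)) (k (r) (r)))) (q (p) (m))))
3. (k (k (q (h (h (p))) (g (q (p) (m)) (q (p) (m)))) (k (q (f (p)) (g (r) (r))) (q (f (p)) (m)))) (k (q (s (r) (g (r) (r))) (g (k (q (p) (m)) (r)) (k (r) (r)))) (q (p) (m))))  →  (k (k (q (h (h (p))) (g (q (p) (m)) (q (p) (m)))) (k (q (f (p)) (g (r) (r))) (q (f (p)) (m)))) (k (q (s (r) (g (r) (r))) (g (q (p) (m)) (k (r) (r)))) (q (p) (m))))
4. (k (k (q (h (h (p))) (g (q (p) (m)) (q (p) (m)))) (k (q (f (p)) (g (r) (r))) (q (f (p)) (m)))) (k (q (s (r) (g (r) (r))) (g (q (p) (m)) (k (r) (r)))) (q (p) (m))))  →  (k (k (q (h (h (p))) (g (q (p) (m)) (q (p) (m)))) (k (q (f (p)) (g (r) (r))) (q (f (p)) (m)))) (k (q (s (r) (g (r) (r))) (g (q (p) (m)) (r))) (q (p) (m))))

normal form = (k (k (q (h (h (p))) (g (q (p) (m)) (q (p) (m)))) (k (q (f (p)) (g (r) (r))) (q (f (p)) (m)))) (k (q (s (r) (g (r) (r))) (g (q (p) (m)) (r))) (q (p) (m))))


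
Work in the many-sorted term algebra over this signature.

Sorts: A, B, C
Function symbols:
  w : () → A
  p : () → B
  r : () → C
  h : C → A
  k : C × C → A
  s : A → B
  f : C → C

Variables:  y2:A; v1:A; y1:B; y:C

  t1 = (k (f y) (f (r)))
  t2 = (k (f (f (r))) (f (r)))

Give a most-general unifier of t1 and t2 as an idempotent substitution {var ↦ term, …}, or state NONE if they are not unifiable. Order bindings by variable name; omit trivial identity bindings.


{y ↦ (f (r))}


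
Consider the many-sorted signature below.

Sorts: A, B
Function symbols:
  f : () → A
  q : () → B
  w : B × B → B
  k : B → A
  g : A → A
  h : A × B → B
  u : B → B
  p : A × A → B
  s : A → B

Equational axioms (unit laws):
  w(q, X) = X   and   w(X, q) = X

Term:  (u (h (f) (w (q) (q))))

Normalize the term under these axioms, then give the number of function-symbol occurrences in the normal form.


1. (u (h (f) (w (q) (q))))  →  (u (h (f) (q)))
normal form: (u (h (f) (q)))

size = 4


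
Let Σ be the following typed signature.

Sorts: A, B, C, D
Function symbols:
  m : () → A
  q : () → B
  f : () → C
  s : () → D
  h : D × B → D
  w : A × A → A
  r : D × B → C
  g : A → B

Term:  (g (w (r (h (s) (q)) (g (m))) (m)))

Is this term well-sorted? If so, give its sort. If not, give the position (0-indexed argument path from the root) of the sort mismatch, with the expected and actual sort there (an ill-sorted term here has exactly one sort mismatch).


ill-sorted at position [0, 0]: expected A, got C

        (s) : D
        (q) : B
      (h (s) (q)) : D
        (m) : A
      (g (m)) : B
    (r (h (s) (q)) (g (m))) : C
    (m) : A
  (w (r (h (s) (q)) (g (m))) (m)) : ✗ arg 0 at [0, 0] has sort C, expected A


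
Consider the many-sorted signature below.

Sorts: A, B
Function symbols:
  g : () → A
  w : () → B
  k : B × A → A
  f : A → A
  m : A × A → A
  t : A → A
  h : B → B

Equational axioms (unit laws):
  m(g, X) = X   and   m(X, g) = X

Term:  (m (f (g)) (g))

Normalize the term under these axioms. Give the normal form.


1. (m (f (g)) (g))  →  (f (g))

normal form = (f (g))


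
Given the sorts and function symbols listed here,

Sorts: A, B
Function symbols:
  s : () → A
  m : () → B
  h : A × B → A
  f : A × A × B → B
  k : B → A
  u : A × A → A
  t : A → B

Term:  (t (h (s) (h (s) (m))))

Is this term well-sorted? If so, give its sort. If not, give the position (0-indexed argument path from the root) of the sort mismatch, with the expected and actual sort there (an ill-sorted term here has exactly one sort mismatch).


    (s) : A
      (s) : A
      (m) : B
    (h (s) (m)) : A
  (h (s) (h (s) (m))) : ✗ arg 1 at [0, 1] has sort A, expected B

ill-sorted at position [0, 1]: expected B, got A


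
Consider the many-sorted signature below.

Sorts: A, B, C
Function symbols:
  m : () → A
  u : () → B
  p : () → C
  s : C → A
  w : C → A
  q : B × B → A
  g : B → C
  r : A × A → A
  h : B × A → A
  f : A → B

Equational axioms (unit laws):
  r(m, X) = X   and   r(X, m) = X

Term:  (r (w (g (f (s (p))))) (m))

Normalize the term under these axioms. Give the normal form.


normal form = (w (g (f (s (p)))))

1. (r (w (g (f (s (p))))) (m))  →  (w (g (f (s (p)))))


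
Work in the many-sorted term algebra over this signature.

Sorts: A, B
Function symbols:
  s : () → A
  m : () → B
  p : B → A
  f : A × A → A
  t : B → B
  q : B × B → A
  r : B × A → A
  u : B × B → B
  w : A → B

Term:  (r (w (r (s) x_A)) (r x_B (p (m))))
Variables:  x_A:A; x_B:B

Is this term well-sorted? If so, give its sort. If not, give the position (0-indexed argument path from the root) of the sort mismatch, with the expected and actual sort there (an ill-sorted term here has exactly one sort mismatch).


      (s) : A
      x_A : A
    (r (s) x_A) : ✗ arg 0 at [0, 0, 0] has sort A, expected B
    x_B : B
      (m) : B
    (p (m)) : A
  (r x_B (p (m))) : A

ill-sorted at position [0, 0, 0]: expected B, got A


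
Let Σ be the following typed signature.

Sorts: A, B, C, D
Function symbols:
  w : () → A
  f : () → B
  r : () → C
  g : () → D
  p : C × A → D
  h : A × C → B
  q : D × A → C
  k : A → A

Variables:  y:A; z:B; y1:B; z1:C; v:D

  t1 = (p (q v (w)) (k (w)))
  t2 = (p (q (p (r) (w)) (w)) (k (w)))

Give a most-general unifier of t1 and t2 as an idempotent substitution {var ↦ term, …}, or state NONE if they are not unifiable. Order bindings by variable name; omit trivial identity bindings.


{v ↦ (p (r) (w))}


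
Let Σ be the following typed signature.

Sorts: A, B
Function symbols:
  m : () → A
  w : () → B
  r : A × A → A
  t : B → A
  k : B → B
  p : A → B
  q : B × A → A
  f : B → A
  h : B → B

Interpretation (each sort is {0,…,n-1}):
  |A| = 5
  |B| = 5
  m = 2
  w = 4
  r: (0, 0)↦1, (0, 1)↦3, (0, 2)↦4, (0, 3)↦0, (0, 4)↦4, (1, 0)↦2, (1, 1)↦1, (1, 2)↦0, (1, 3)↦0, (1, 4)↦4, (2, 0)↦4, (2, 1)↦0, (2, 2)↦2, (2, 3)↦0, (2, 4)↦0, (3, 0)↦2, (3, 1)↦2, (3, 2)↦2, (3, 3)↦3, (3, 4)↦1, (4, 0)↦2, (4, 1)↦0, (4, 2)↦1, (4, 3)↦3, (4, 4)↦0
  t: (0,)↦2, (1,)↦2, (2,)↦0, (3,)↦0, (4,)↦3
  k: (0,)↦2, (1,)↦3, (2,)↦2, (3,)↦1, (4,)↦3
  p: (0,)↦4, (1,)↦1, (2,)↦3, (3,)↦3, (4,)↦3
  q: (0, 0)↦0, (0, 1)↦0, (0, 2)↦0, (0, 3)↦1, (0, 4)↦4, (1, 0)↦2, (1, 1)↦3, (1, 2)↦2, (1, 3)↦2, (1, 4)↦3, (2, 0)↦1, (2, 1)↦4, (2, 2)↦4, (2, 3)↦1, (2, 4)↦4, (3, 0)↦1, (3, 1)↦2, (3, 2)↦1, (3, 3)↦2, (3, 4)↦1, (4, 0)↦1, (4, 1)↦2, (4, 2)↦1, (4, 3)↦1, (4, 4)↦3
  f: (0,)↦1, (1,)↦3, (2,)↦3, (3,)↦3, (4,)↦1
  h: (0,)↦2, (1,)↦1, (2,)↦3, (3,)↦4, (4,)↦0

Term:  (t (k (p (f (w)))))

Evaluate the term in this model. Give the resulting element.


value = 0

  w = 4
  (f (w)) = f(4,) = 1
  (p (f (w))) = p(1,) = 1
  (k (p (f (w)))) = k(1,) = 3
  (t (k (p (f (w))))) = t(3,) = 0


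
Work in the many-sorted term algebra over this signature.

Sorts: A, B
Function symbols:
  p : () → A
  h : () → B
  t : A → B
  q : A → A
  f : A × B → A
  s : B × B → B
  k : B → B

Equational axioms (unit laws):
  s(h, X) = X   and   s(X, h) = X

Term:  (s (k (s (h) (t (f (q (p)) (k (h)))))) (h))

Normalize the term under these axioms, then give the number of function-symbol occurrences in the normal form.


size = 7

1. (s (k (s (h) (t (f (q (p)) (k (h)))))) (h))  →  (k (s (h) (t (f (q (p)) (k (h))))))
2. (k (s (h) (t (f (q (p)) (k (h))))))  →  (k (t (f (q (p)) (k (h)))))
normal form: (k (t (f (q (p)) (k (h)))))


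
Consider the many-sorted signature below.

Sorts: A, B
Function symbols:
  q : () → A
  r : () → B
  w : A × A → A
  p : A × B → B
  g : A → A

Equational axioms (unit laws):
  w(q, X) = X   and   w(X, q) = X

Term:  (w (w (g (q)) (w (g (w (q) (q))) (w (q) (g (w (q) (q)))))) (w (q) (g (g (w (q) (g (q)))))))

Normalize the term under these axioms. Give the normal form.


normal form = (w (w (g (q)) (w (g (q)) (g (q)))) (g (g (g (q)))))

1. (w (w (g (q)) (w (g (w (q) (q))) (w (q) (g (w (q) (q)))))) (w (q) (g (g (w (q) (g (q)))))))  →  (w (w (g (q)) (w (g (q)) (w (q) (g (w (q) (q)))))) (w (q) (g (g (w (q) (g (q)))))))
2. (w (w (g (q)) (w (g (q)) (w (q) (g (w (q) (q)))))) (w (q) (g (g (w (q) (g (q)))))))  →  (w (w (g (q)) (w (g (q)) (g (w (q) (q))))) (w (q) (g (g (w (q) (g (q)))))))
3. (w (w (g (q)) (w (g (q)) (g (w (q) (q))))) (w (q) (g (g (w (q) (g (q)))))))  →  (w (w (g (q)) (w (g (q)) (g (q)))) (w (q) (g (g (w (q) (g (q)))))))
4. (w (w (g (q)) (w (g (q)) (g (q)))) (w (q) (g (g (w (q) (g (q)))))))  →  (w (w (g (q)) (w (g (q)) (g (q)))) (g (g (w (q) (g (q))))))
5. (w (w (g (q)) (w (g (q)) (g (q)))) (g (g (w (q) (g (q))))))  →  (w (w (g (q)) (w (g (q)) (g (q)))) (g (g (g (q)))))


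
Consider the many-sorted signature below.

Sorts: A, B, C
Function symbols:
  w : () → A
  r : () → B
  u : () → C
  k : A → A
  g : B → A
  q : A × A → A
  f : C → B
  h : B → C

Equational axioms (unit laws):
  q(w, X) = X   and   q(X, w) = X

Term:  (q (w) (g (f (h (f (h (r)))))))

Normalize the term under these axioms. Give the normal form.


normal form = (g (f (h (f (h (r))))))

1. (q (w) (g (f (h (f (h (r)))))))  →  (g (f (h (f (h (r))))))


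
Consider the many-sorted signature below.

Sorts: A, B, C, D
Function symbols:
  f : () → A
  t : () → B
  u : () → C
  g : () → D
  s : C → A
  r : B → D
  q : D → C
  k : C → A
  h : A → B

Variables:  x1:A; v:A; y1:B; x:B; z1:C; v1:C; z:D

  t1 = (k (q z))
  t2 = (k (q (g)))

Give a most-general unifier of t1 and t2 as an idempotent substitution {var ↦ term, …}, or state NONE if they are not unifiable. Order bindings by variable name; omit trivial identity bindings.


{z ↦ (g)}


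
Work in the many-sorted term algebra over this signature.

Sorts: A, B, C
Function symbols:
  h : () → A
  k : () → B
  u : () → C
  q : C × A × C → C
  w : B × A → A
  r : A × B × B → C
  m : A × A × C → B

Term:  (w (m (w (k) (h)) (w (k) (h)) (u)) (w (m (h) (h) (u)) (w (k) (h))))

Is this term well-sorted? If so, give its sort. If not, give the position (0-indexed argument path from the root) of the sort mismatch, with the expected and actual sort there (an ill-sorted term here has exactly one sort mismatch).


      (k) : B
      (h) : A
    (w (k) (h)) : A
      (k) : B
      (h) : A
    (w (k) (h)) : A
    (u) : C
  (m (w (k) (h)) (w (k) (h)) (u)) : B
      (h) : A
      (h) : A
      (u) : C
    (m (h) (h) (u)) : B
      (k) : B
      (h) : A
    (w (k) (h)) : A
  (w (m (h) (h) (u)) (w (k) (h))) : A
(w (m (w (k) (h)) (w (k) (h)) (u)) (w (m (h) (h) (u)) (w (k) (h)))) : A

well-sorted; sort = A


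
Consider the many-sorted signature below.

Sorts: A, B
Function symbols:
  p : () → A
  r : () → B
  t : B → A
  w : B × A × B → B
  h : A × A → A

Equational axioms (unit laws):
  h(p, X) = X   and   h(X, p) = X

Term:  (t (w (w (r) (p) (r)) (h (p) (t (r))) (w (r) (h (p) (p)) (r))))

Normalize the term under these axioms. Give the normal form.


1. (t (w (w (r) (p) (r)) (h (p) (t (r))) (w (r) (h (p) (p)) (r))))  →  (t (w (w (r) (p) (r)) (t (r)) (w (r) (h (p) (p)) (r))))
2. (t (w (w (r) (p) (r)) (t (r)) (w (r) (h (p) (p)) (r))))  →  (t (w (w (r) (p) (r)) (t (r)) (w (r) (p) (r))))

normal form = (t (w (w (r) (p) (r)) (t (r)) (w (r) (p) (r))))


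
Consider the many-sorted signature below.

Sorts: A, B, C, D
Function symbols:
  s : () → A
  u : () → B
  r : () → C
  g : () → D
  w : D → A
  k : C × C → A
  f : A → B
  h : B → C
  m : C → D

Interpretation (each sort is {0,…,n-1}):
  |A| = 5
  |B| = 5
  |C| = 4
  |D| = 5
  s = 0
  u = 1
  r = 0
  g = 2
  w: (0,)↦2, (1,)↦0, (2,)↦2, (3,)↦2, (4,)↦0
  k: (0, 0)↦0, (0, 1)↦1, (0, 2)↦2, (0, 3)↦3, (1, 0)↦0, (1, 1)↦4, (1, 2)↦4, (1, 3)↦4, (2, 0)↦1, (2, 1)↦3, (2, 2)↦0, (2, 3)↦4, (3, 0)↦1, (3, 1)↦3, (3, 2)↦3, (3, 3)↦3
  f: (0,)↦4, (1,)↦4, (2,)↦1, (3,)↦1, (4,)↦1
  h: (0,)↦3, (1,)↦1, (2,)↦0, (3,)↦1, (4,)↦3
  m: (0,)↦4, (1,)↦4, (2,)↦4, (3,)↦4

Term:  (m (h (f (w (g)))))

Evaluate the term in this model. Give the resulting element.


  g = 2
  (w (g)) = w(2,) = 2
  (f (w (g))) = f(2,) = 1
  (h (f (w (g)))) = h(1,) = 1
  (m (h (f (w (g))))) = m(1,) = 4

value = 4


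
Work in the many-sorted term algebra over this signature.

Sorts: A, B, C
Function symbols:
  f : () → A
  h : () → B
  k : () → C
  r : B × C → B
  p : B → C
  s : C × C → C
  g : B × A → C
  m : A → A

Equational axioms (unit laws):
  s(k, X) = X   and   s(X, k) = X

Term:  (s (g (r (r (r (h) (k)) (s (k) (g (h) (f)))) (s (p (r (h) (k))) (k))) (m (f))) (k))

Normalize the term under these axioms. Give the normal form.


1. (s (g (r (r (r (h) (k)) (s (k) (g (h) (f)))) (s (p (r (h) (k))) (k))) (m (f))) (k))  →  (g (r (r (r (h) (k)) (s (k) (g (h) (f)))) (s (p (r (h) (k))) (k))) (m (f)))
2. (g (r (r (r (h) (k)) (s (k) (g (h) (f)))) (s (p (r (h) (k))) (k))) (m (f)))  →  (g (r (r (r (h) (k)) (g (h) (f))) (s (p (r (h) (k))) (k))) (m (f)))
3. (g (r (r (r (h) (k)) (g (h) (f))) (s (p (r (h) (k))) (k))) (m (f)))  →  (g (r (r (r (h) (k)) (g (h) (f))) (p (r (h) (k)))) (m (f)))

normal form = (g (r (r (r (h) (k)) (g (h) (f))) (p (r (h) (k)))) (m (f)))


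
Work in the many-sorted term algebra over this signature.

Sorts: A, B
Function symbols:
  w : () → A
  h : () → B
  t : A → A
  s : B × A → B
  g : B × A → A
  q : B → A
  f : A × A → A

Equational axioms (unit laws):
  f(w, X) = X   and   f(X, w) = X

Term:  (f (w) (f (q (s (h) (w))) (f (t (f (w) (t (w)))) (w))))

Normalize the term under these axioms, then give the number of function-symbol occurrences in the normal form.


1. (f (w) (f (q (s (h) (w))) (f (t (f (w) (t (w)))) (w))))  →  (f (q (s (h) (w))) (f (t (f (w) (t (w)))) (w)))
2. (f (q (s (h) (w))) (f (t (f (w) (t (w)))) (w)))  →  (f (q (s (h) (w))) (t (f (w) (t (w)))))
3. (f (q (s (h) (w))) (t (f (w) (t (w)))))  →  (f (q (s (h) (w))) (t (t (w))))
normal form: (f (q (s (h) (w))) (t (t (w))))

size = 8


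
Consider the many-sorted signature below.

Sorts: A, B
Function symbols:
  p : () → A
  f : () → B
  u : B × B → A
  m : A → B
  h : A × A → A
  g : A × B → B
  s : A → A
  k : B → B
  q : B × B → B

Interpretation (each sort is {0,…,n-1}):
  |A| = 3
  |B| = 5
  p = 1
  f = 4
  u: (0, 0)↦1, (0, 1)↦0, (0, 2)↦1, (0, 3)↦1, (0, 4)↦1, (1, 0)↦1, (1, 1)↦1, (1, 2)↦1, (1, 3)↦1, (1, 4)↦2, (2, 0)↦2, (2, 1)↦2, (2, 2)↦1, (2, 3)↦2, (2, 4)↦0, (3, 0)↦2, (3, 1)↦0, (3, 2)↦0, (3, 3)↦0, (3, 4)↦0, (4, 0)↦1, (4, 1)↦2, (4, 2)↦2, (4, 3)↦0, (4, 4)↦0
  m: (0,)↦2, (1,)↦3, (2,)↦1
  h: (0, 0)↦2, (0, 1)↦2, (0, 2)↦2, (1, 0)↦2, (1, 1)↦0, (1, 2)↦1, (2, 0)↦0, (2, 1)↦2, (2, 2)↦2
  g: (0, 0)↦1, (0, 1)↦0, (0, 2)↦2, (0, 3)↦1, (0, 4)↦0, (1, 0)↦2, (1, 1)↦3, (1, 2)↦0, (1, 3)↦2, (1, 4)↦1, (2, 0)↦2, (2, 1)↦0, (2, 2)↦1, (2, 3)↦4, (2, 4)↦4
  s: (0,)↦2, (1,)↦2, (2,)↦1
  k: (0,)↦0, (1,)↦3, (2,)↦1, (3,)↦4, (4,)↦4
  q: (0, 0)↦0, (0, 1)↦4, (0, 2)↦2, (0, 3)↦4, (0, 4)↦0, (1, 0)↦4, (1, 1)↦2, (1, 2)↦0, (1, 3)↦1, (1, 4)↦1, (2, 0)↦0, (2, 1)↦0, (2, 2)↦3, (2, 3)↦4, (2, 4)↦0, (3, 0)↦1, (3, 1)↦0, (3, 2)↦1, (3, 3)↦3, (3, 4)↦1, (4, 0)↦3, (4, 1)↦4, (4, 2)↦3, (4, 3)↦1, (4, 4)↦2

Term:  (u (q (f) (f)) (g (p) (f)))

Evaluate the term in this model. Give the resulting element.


  f = 4
  f = 4
  (q (f) (f)) = q(4, 4) = 2
  p = 1
  f = 4
  (g (p) (f)) = g(1, 4) = 1
  (u (q (f) (f)) (g (p) (f))) = u(2, 1) = 2

value = 2


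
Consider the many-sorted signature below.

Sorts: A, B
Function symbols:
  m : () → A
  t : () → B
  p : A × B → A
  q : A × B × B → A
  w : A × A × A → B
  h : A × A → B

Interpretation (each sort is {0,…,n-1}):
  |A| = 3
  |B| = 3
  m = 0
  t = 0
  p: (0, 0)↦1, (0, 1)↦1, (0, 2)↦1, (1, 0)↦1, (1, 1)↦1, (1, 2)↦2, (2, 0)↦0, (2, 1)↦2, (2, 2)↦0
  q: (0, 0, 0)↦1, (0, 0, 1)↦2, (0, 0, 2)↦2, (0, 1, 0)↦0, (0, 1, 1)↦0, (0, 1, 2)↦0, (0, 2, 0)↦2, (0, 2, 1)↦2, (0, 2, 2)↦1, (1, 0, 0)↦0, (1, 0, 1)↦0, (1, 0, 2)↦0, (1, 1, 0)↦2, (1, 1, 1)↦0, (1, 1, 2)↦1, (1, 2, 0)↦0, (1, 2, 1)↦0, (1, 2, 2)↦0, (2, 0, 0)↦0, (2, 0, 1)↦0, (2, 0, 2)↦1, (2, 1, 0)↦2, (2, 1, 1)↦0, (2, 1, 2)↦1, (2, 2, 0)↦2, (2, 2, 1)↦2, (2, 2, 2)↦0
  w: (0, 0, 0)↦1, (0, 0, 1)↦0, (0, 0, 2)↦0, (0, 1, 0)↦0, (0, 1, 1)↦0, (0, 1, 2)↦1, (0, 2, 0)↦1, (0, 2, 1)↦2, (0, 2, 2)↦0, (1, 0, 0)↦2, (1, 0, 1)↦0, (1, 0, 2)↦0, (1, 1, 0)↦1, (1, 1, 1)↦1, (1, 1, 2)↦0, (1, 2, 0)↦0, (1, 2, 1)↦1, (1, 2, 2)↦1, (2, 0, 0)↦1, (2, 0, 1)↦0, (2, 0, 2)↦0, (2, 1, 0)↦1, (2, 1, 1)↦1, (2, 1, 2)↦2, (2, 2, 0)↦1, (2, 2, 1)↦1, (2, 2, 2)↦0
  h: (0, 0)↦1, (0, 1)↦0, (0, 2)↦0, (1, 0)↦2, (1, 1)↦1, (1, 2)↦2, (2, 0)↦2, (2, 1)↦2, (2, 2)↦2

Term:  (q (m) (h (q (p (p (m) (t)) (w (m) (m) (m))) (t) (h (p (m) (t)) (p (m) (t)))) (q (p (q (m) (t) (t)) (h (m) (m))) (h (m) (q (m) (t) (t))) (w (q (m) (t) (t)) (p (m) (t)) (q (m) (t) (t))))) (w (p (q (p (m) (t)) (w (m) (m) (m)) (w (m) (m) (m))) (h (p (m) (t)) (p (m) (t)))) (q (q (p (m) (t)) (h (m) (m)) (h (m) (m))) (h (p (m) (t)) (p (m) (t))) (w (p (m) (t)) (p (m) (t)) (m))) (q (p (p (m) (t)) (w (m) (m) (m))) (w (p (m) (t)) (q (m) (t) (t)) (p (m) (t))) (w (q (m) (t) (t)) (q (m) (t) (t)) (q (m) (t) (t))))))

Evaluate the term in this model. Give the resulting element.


  m = 0
  m = 0
  t = 0
  (p (m) (t)) = p(0, 0) = 1
  m = 0
  m = 0
  m = 0
  (w (m) (m) (m)) = w(0, 0, 0) = 1
  (p (p (m) (t)) (w (m) (m) (m))) = p(1, 1) = 1
  t = 0
  m = 0
  t = 0
  (p (m) (t)) = p(0, 0) = 1
  m = 0
  t = 0
  (p (m) (t)) = p(0, 0) = 1
  (h (p (m) (t)) (p (m) (t))) = h(1, 1) = 1
  (q (p (p (m) (t)) (w (m) (m) (m))) (t) (h (p (m) (t)) (p (m) (t)))) = q(1, 0, 1) = 0
  m = 0
  t = 0
  t = 0
  (q (m) (t) (t)) = q(0, 0, 0) = 1
  m = 0
  m = 0
  (h (m) (m)) = h(0, 0) = 1
  (p (q (m) (t) (t)) (h (m) (m))) = p(1, 1) = 1
  m = 0
  m = 0
  t = 0
  t = 0
  (q (m) (t) (t)) = q(0, 0, 0) = 1
  (h (m) (q (m) (t) (t))) = h(0, 1) = 0
  m = 0
  t = 0
  t = 0
  (q (m) (t) (t)) = q(0, 0, 0) = 1
  m = 0
  t = 0
  (p (m) (t)) = p(0, 0) = 1
  m = 0
  t = 0
  t = 0
  (q (m) (t) (t)) = q(0, 0, 0) = 1
  (w (q (m) (t) (t)) (p (m) (t)) (q (m) (t) (t))) = w(1, 1, 1) = 1
  (q (p (q (m) (t) (t)) (h (m) (m))) (h (m) (q (m) (t) (t))) (w (q (m) (t) (t)) (p (m) (t)) (q (m) (t) (t)))) = q(1, 0, 1) = 0
  (h (q (p (p (m) (t)) (w (m) (m) (m))) (t) (h (p (m) (t)) (p (m) (t)))) (q (p (q (m) (t) (t)) (h (m) (m))) (h (m) (q (m) (t) (t))) (w (q (m) (t) (t)) (p (m) (t)) (q (m) (t) (t))))) = h(0, 0) = 1
  m = 0
  t = 0
  (p (m) (t)) = p(0, 0) = 1
  m = 0
  m = 0
  m = 0
  (w (m) (m) (m)) = w(0, 0, 0) = 1
  m = 0
  m = 0
  m = 0
  (w (m) (m) (m)) = w(0, 0, 0) = 1
  (q (p (m) (t)) (w (m) (m) (m)) (w (m) (m) (m))) = q(1, 1, 1) = 0
  m = 0
  t = 0
  (p (m) (t)) = p(0, 0) = 1
  m = 0
  t = 0
  (p (m) (t)) = p(0, 0) = 1
  (h (p (m) (t)) (p (m) (t))) = h(1, 1) = 1
  (p (q (p (m) (t)) (w (m) (m) (m)) (w (m) (m) (m))) (h (p (m) (t)) (p (m) (t)))) = p(0, 1) = 1
  m = 0
  t = 0
  (p (m) (t)) = p(0, 0) = 1
  m = 0
  m = 0
  (h (m) (m)) = h(0, 0) = 1
  m = 0
  m = 0
  (h (m) (m)) = h(0, 0) = 1
  (q (p (m) (t)) (h (m) (m)) (h (m) (m))) = q(1, 1, 1) = 0
  m = 0
  t = 0
  (p (m) (t)) = p(0, 0) = 1
  m = 0
  t = 0
  (p (m) (t)) = p(0, 0) = 1
  (h (p (m) (t)) (p (m) (t))) = h(1, 1) = 1
  m = 0
  t = 0
  (p (m) (t)) = p(0, 0) = 1
  m = 0
  t = 0
  (p (m) (t)) = p(0, 0) = 1
  m = 0
  (w (p (m) (t)) (p (m) (t)) (m)) = w(1, 1, 0) = 1
  (q (q (p (m) (t)) (h (m) (m)) (h (m) (m))) (h (p (m) (t)) (p (m) (t))) (w (p (m) (t)) (p (m) (t)) (m))) = q(0, 1, 1) = 0
  m = 0
  t = 0
  (p (m) (t)) = p(0, 0) = 1
  m = 0
  m = 0
  m = 0
  (w (m) (m) (m)) = w(0, 0, 0) = 1
  (p (p (m) (t)) (w (m) (m) (m))) = p(1, 1) = 1
  m = 0
  t = 0
  (p (m) (t)) = p(0, 0) = 1
  m = 0
  t = 0
  t = 0
  (q (m) (t) (t)) = q(0, 0, 0) = 1
  m = 0
  t = 0
  (p (m) (t)) = p(0, 0) = 1
  (w (p (m) (t)) (q (m) (t) (t)) (p (m) (t))) = w(1, 1, 1) = 1
  m = 0
  t = 0
  t = 0
  (q (m) (t) (t)) = q(0, 0, 0) = 1
  m = 0
  t = 0
  t = 0
  (q (m) (t) (t)) = q(0, 0, 0) = 1
  m = 0
  t = 0
  t = 0
  (q (m) (t) (t)) = q(0, 0, 0) = 1
  (w (q (m) (t) (t)) (q (m) (t) (t)) (q (m) (t) (t))) = w(1, 1, 1) = 1
  (q (p (p (m) (t)) (w (m) (m) (m))) (w (p (m) (t)) (q (m) (t) (t)) (p (m) (t))) (w (q (m) (t) (t)) (q (m) (t) (t)) (q (m) (t) (t)))) = q(1, 1, 1) = 0
  (w (p (q (p (m) (t)) (w (m) (m) (m)) (w (m) (m) (m))) (h (p (m) (t)) (p (m) (t)))) (q (q (p (m) (t)) (h (m) (m)) (h (m) (m))) (h (p (m) (t)) (p (m) (t))) (w (p (m) (t)) (p (m) (t)) (m))) (q (p (p (m) (t)) (w (m) (m) (m))) (w (p (m) (t)) (q (m) (t) (t)) (p (m) (t))) (w (q (m) (t) (t)) (q (m) (t) (t)) (q (m) (t) (t))))) = w(1, 0, 0) = 2
  (q (m) (h (q (p (p (m) (t)) (w (m) (m) (m))) (t) (h (p (m) (t)) (p (m) (t)))) (q (p (q (m) (t) (t)) (h (m) (m))) (h (m) (q (m) (t) (t))) (w (q (m) (t) (t)) (p (m) (t)) (q (m) (t) (t))))) (w (p (q (p (m) (t)) (w (m) (m) (m)) (w (m) (m) (m))) (h (p (m) (t)) (p (m) (t)))) (q (q (p (m) (t)) (h (m) (m)) (h (m) (m))) (h (p (m) (t)) (p (m) (t))) (w (p (m) (t)) (p (m) (t)) (m))) (q (p (p (m) (t)) (w (m) (m) (m))) (w (p (m) (t)) (q (m) (t) (t)) (p (m) (t))) (w (q (m) (t) (t)) (q (m) (t) (t)) (q (m) (t) (t)))))) = q(0, 1, 2) = 0

value = 0


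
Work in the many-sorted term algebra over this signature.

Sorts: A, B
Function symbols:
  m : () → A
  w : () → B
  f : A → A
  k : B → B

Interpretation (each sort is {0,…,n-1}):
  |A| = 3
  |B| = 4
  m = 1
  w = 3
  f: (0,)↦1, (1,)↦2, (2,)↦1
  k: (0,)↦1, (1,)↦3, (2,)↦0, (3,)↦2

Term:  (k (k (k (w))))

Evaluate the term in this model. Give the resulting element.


  w = 3
  (k (w)) = k(3,) = 2
  (k (k (w))) = k(2,) = 0
  (k (k (k (w)))) = k(0,) = 1

value = 1


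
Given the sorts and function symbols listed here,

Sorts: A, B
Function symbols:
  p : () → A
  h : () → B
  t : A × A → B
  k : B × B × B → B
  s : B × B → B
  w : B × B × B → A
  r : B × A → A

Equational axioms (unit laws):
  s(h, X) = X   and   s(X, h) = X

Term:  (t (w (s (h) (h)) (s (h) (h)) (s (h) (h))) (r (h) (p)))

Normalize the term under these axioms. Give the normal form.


1. (t (w (s (h) (h)) (s (h) (h)) (s (h) (h))) (r (h) (p)))  →  (t (w (h) (s (h) (h)) (s (h) (h))) (r (h) (p)))
2. (t (w (h) (s (h) (h)) (s (h) (h))) (r (h) (p)))  →  (t (w (h) (h) (s (h) (h))) (r (h) (p)))
3. (t (w (h) (h) (s (h) (h))) (r (h) (p)))  →  (t (w (h) (h) (h)) (r (h) (p)))

normal form = (t (w (h) (h) (h)) (r (h) (p)))


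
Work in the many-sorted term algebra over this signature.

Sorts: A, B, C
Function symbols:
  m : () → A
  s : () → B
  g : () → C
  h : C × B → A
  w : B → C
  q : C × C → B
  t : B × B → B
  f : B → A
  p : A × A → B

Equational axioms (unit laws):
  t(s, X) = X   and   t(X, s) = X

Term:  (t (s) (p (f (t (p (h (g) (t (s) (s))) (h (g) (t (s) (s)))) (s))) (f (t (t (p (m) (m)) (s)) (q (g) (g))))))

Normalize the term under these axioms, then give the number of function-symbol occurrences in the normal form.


size = 17

1. (t (s) (p (f (t (p (h (g) (t (s) (s))) (h (g) (t (s) (s)))) (s))) (f (t (t (p (m) (m)) (s)) (q (g) (g))))))  →  (p (f (t (p (h (g) (t (s) (s))) (h (g) (t (s) (s)))) (s))) (f (t (t (p (m) (m)) (s)) (q (g) (g)))))
2. (p (f (t (p (h (g) (t (s) (s))) (h (g) (t (s) (s)))) (s))) (f (t (t (p (m) (m)) (s)) (q (g) (g)))))  →  (p (f (p (h (g) (t (s) (s))) (h (g) (t (s) (s))))) (f (t (t (p (m) (m)) (s)) (q (g) (g)))))
3. (p (f (p (h (g) (t (s) (s))) (h (g) (t (s) (s))))) (f (t (t (p (m) (m)) (s)) (q (g) (g)))))  →  (p (f (p (h (g) (s)) (h (g) (t (s) (s))))) (f (t (t (p (m) (m)) (s)) (q (g) (g)))))
4. (p (f (p (h (g) (s)) (h (g) (t (s) (s))))) (f (t (t (p (m) (m)) (s)) (q (g) (g)))))  →  (p (f (p (h (g) (s)) (h (g) (s)))) (f (t (t (p (m) (m)) (s)) (q (g) (g)))))
5. (p (f (p (h (g) (s)) (h (g) (s)))) (f (t (t (p (m) (m)) (s)) (q (g) (g)))))  →  (p (f (p (h (g) (s)) (h (g) (s)))) (f (t (p (m) (m)) (q (g) (g)))))
normal form: (p (f (p (h (g) (s)) (h (g) (s)))) (f (t (p (m) (m)) (q (g) (g)))))


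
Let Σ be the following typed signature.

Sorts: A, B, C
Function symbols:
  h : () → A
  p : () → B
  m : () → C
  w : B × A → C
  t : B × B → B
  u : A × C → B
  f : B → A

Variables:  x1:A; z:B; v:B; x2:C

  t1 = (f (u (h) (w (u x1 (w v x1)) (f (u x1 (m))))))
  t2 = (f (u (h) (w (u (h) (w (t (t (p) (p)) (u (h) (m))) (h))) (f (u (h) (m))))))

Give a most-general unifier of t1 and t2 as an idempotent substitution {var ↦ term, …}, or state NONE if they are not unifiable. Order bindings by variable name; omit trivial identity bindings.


{v ↦ (t (t (p) (p)) (u (h) (m))), x1 ↦ (h)}


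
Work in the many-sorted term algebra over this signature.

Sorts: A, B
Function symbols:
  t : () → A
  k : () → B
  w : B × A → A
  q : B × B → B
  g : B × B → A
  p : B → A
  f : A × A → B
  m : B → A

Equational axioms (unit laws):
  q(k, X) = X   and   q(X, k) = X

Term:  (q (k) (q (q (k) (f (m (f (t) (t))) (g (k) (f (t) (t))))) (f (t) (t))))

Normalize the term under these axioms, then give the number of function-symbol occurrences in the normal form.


1. (q (k) (q (q (k) (f (m (f (t) (t))) (g (k) (f (t) (t))))) (f (t) (t))))  →  (q (q (k) (f (m (f (t) (t))) (g (k) (f (t) (t))))) (f (t) (t)))
2. (q (q (k) (f (m (f (t) (t))) (g (k) (f (t) (t))))) (f (t) (t)))  →  (q (f (m (f (t) (t))) (g (k) (f (t) (t)))) (f (t) (t)))
normal form: (q (f (m (f (t) (t))) (g (k) (f (t) (t)))) (f (t) (t)))

size = 14


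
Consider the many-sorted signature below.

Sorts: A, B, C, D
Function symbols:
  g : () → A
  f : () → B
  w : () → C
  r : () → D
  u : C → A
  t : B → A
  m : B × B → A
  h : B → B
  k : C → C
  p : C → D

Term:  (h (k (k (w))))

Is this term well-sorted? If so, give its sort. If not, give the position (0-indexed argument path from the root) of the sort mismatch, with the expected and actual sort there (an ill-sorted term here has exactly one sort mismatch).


      (w) : C
    (k (w)) : C
  (k (k (w))) : C
(h (k (k (w)))) : ✗ arg 0 at [0] has sort C, expected B

ill-sorted at position [0]: expected B, got C


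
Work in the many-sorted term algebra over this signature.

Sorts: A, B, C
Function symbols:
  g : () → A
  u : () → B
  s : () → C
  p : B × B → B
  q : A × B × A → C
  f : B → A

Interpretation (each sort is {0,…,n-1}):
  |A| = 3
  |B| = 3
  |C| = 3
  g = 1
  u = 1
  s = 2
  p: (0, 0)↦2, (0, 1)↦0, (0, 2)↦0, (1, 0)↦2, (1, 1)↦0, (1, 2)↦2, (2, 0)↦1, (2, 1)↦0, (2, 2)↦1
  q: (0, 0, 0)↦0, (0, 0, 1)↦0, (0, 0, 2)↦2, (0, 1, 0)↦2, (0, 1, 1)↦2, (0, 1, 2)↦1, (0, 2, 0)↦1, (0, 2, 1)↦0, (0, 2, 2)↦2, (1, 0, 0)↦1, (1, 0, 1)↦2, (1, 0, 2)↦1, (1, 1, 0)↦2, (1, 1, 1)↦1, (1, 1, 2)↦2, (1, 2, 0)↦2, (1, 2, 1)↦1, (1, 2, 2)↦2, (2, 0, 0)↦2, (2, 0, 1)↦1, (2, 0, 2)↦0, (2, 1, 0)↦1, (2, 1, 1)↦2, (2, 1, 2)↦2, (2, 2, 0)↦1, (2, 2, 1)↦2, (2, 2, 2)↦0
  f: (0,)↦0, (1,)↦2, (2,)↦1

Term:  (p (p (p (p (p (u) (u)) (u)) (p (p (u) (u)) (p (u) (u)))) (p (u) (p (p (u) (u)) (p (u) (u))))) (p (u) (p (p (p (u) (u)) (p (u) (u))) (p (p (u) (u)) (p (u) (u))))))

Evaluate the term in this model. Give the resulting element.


value = 2

  u = 1
  u = 1
  (p (u) (u)) = p(1, 1) = 0
  u = 1
  (p (p (u) (u)) (u)) = p(0, 1) = 0
  u = 1
  u = 1
  (p (u) (u)) = p(1, 1) = 0
  u = 1
  u = 1
  (p (u) (u)) = p(1, 1) = 0
  (p (p (u) (u)) (p (u) (u))) = p(0, 0) = 2
  (p (p (p (u) (u)) (u)) (p (p (u) (u)) (p (u) (u)))) = p(0, 2) = 0
  u = 1
  u = 1
  u = 1
  (p (u) (u)) = p(1, 1) = 0
  u = 1
  u = 1
  (p (u) (u)) = p(1, 1) = 0
  (p (p (u) (u)) (p (u) (u))) = p(0, 0) = 2
  (p (u) (p (p (u) (u)) (p (u) (u)))) = p(1, 2) = 2
  (p (p (p (p (u) (u)) (u)) (p (p (u) (u)) (p (u) (u)))) (p (u) (p (p (u) (u)) (p (u) (u))))) = p(0, 2) = 0
  u = 1
  u = 1
  u = 1
  (p (u) (u)) = p(1, 1) = 0
  u = 1
  u = 1
  (p (u) (u)) = p(1, 1) = 0
  (p (p (u) (u)) (p (u) (u))) = p(0, 0) = 2
  u = 1
  u = 1
  (p (u) (u)) = p(1, 1) = 0
  u = 1
  u = 1
  (p (u) (u)) = p(1, 1) = 0
  (p (p (u) (u)) (p (u) (u))) = p(0, 0) = 2
  (p (p (p (u) (u)) (p (u) (u))) (p (p (u) (u)) (p (u) (u)))) = p(2, 2) = 1
  (p (u) (p (p (p (u) (u)) (p (u) (u))) (p (p (u) (u)) (p (u) (u))))) = p(1, 1) = 0
  (p (p (p (p (p (u) (u)) (u)) (p (p (u) (u)) (p (u) (u)))) (p (u) (p (p (u) (u)) (p (u) (u))))) (p (u) (p (p (p (u) (u)) (p (u) (u))) (p (p (u) (u)) (p (u) (u)))))) = p(0, 0) = 2
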